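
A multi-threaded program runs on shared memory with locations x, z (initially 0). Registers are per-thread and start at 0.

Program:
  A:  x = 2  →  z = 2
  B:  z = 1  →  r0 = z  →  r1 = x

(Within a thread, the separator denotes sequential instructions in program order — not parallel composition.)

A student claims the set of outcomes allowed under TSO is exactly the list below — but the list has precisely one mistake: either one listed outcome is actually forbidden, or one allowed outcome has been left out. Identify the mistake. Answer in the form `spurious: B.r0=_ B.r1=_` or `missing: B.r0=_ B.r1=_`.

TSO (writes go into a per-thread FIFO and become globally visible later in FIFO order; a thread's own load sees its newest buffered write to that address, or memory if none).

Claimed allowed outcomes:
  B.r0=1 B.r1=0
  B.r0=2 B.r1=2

missing: B.r0=1 B.r1=2

outcome vector order: (B.r0,B.r1)
[TSO] allowed = {1/0 1/2 2/2}
TSO∖claimed = {1/2}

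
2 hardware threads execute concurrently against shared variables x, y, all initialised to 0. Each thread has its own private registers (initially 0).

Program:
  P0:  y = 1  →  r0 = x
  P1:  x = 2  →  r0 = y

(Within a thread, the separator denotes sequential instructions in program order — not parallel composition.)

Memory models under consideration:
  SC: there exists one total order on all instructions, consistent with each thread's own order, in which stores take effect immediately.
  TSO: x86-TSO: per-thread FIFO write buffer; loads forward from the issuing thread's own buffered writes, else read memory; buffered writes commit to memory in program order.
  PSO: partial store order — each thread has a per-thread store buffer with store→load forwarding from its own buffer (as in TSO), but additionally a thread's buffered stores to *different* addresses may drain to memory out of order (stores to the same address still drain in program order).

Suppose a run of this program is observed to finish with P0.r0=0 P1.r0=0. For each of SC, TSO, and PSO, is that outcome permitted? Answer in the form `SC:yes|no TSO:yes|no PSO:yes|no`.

SC:no TSO:yes PSO:yes

outcome vector order: (P0.r0,P1.r0)
SC (3): 01; 20; 21
TSO (4): 00; 01; 20; 21
PSO (4): 00; 01; 20; 21
target 00 ∈ {TSO,PSO}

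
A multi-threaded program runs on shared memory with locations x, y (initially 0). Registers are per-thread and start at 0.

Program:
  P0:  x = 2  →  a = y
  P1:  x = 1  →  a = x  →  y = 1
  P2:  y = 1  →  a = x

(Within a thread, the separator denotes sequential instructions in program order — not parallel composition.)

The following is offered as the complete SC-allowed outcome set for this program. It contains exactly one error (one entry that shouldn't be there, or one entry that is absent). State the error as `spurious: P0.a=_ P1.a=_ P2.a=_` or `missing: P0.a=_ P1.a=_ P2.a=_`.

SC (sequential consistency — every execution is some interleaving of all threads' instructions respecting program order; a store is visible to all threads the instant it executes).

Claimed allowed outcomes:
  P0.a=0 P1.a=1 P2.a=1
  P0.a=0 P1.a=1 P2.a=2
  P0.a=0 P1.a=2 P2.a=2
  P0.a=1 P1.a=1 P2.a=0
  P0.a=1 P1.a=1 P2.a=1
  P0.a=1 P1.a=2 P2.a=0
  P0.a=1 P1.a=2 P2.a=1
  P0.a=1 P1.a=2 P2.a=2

missing: P0.a=1 P1.a=1 P2.a=2

outcome vector order: (P0.a,P1.a,P2.a)
[SC] allowed = {011 012 022 110 111 112 120 121 122}
SC∖claimed = {112}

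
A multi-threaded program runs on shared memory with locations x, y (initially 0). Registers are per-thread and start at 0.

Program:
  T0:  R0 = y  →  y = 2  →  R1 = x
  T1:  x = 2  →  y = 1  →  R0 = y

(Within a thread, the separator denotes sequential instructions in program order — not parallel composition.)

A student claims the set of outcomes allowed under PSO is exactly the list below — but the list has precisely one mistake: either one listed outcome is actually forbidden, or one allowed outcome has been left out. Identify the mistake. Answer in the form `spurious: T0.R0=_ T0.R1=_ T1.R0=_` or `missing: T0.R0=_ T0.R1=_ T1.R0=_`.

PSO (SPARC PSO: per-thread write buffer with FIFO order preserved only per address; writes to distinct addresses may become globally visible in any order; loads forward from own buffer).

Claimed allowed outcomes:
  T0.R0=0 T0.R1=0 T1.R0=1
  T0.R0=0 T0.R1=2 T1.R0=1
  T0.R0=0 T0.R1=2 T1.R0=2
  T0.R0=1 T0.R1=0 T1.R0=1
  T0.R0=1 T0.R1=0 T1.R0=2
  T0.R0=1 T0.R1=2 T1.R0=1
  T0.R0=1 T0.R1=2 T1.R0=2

outcome vector order: (T0.R0,T0.R1,T1.R0)
PSO: 8 outcomes — {001 002 021 022 101 102 121 122}
PSO∖claimed = {002}

missing: T0.R0=0 T0.R1=0 T1.R0=2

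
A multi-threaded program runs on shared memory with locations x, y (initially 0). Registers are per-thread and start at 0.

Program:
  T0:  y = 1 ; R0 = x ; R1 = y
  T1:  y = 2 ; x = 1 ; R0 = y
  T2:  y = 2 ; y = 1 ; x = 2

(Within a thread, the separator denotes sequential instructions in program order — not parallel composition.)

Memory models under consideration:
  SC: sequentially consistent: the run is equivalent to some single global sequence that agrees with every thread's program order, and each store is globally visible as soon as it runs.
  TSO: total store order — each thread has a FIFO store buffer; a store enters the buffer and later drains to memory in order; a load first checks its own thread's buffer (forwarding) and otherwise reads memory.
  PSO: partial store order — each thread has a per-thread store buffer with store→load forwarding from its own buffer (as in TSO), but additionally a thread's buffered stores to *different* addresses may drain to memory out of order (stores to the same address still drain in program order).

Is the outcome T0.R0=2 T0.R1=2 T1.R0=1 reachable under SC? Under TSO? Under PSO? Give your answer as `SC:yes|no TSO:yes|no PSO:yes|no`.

SC:no TSO:no PSO:yes

outcome vector order: (T0.R0,T0.R1,T1.R0)
SC: 11 outcomes — {0/1/1; 0/1/2; 0/2/1; 0/2/2; 1/1/1; 1/1/2; 1/2/1; 1/2/2; 2/1/1; 2/1/2; 2/2/2}
TSO: 11 outcomes — {0/1/1; 0/1/2; 0/2/1; 0/2/2; 1/1/1; 1/1/2; 1/2/1; 1/2/2; 2/1/1; 2/1/2; 2/2/2}
PSO: 12 outcomes — {0/1/1; 0/1/2; 0/2/1; 0/2/2; 1/1/1; 1/1/2; 1/2/1; 1/2/2; 2/1/1; 2/1/2; 2/2/1; 2/2/2}
target 2/2/1 ∈ {PSO}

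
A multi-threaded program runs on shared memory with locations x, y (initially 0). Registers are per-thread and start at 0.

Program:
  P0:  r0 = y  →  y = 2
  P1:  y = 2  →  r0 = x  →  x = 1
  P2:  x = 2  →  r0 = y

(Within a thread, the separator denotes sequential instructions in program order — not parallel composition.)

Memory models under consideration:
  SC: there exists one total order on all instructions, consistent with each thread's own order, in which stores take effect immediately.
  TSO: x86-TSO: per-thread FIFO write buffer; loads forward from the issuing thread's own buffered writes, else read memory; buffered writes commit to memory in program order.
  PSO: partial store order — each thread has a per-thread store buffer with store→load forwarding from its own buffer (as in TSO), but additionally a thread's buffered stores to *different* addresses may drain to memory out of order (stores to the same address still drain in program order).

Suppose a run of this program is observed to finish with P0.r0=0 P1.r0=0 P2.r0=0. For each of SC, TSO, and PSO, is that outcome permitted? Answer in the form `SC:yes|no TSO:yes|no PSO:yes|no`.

outcome vector order: (P0.r0,P1.r0,P2.r0)
under SC → <0 0 2> <0 2 0> <0 2 2> <2 0 2> <2 2 0> <2 2 2>
under TSO → <0 0 0> <0 0 2> <0 2 0> <0 2 2> <2 0 0> <2 0 2> <2 2 0> <2 2 2>
under PSO → <0 0 0> <0 0 2> <0 2 0> <0 2 2> <2 0 0> <2 0 2> <2 2 0> <2 2 2>
target <0 0 0> ∈ {TSO,PSO}

SC:no TSO:yes PSO:yes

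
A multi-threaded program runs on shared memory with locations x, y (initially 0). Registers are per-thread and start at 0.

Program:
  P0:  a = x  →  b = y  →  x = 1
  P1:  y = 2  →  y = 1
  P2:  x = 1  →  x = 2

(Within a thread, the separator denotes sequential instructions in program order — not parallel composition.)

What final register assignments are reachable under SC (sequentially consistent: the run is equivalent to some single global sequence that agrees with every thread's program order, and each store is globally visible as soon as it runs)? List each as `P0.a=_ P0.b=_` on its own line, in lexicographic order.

outcome vector order: (P0.a,P0.b)
|SC outcomes| = 9

P0.a=0 P0.b=0
P0.a=0 P0.b=1
P0.a=0 P0.b=2
P0.a=1 P0.b=0
P0.a=1 P0.b=1
P0.a=1 P0.b=2
P0.a=2 P0.b=0
P0.a=2 P0.b=1
P0.a=2 P0.b=2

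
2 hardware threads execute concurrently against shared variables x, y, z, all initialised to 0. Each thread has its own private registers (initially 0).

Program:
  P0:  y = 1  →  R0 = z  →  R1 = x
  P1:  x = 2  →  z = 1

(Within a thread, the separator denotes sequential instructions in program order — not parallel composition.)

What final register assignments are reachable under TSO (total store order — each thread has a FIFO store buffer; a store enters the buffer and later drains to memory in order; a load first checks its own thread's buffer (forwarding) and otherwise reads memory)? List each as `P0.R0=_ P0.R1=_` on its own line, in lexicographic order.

P0.R0=0 P0.R1=0
P0.R0=0 P0.R1=2
P0.R0=1 P0.R1=2

outcome vector order: (P0.R0,P0.R1)
|TSO outcomes| = 3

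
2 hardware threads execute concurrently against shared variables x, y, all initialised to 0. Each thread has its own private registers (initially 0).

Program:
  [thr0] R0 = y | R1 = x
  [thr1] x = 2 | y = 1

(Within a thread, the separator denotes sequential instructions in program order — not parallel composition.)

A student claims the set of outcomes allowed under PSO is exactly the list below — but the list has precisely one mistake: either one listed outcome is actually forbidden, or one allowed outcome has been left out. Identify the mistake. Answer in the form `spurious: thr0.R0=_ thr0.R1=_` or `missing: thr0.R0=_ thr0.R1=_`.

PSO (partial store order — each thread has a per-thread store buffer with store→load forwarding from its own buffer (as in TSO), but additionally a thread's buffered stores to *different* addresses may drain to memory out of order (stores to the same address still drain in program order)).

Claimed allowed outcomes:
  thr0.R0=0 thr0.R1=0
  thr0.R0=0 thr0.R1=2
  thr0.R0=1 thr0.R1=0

outcome vector order: (thr0.R0,thr0.R1)
[PSO] allowed = {00, 02, 10, 12}
PSO∖claimed = {12}

missing: thr0.R0=1 thr0.R1=2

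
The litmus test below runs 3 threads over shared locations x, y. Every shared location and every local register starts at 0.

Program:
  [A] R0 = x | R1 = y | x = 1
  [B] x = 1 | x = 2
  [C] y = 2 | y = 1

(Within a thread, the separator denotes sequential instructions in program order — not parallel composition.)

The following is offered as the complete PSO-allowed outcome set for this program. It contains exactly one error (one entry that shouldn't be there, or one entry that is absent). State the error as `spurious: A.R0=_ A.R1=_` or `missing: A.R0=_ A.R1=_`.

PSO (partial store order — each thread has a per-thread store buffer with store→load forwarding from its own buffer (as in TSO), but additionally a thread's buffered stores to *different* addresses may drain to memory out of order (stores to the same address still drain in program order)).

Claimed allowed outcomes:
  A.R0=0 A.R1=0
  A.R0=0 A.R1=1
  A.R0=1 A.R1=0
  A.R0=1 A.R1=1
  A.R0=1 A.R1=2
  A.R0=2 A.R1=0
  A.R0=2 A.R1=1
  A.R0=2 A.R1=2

missing: A.R0=0 A.R1=2

outcome vector order: (A.R0,A.R1)
[PSO] allowed = {<0 0>, <0 1>, <0 2>, <1 0>, <1 1>, <1 2>, <2 0>, <2 1>, <2 2>}
PSO∖claimed = {<0 2>}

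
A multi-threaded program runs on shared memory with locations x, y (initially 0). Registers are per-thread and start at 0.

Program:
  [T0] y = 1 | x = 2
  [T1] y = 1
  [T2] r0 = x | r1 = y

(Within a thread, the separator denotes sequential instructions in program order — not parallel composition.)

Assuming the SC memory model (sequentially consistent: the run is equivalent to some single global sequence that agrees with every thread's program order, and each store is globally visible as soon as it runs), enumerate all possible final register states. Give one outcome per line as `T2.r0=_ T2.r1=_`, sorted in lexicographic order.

outcome vector order: (T2.r0,T2.r1)
|SC outcomes| = 3

T2.r0=0 T2.r1=0
T2.r0=0 T2.r1=1
T2.r0=2 T2.r1=1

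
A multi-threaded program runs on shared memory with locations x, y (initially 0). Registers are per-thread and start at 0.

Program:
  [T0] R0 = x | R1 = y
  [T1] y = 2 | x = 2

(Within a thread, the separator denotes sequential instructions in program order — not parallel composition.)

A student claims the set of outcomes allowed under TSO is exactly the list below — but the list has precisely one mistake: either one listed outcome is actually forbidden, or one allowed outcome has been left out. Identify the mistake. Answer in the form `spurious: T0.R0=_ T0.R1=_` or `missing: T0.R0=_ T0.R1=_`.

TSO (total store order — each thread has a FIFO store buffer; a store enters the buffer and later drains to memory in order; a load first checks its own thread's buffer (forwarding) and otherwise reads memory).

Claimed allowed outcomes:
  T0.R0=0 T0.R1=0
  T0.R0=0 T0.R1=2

missing: T0.R0=2 T0.R1=2

outcome vector order: (T0.R0,T0.R1)
TSO: 3 outcomes — {00; 02; 22}
TSO∖claimed = {22}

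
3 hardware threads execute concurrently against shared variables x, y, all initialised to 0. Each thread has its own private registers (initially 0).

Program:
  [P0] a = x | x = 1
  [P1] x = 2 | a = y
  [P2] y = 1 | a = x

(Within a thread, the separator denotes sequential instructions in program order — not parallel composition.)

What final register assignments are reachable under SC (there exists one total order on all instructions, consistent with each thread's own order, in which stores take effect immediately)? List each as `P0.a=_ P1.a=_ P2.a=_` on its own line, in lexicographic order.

outcome vector order: (P0.a,P1.a,P2.a)
|SC outcomes| = 10

P0.a=0 P1.a=0 P2.a=1
P0.a=0 P1.a=0 P2.a=2
P0.a=0 P1.a=1 P2.a=0
P0.a=0 P1.a=1 P2.a=1
P0.a=0 P1.a=1 P2.a=2
P0.a=2 P1.a=0 P2.a=1
P0.a=2 P1.a=0 P2.a=2
P0.a=2 P1.a=1 P2.a=0
P0.a=2 P1.a=1 P2.a=1
P0.a=2 P1.a=1 P2.a=2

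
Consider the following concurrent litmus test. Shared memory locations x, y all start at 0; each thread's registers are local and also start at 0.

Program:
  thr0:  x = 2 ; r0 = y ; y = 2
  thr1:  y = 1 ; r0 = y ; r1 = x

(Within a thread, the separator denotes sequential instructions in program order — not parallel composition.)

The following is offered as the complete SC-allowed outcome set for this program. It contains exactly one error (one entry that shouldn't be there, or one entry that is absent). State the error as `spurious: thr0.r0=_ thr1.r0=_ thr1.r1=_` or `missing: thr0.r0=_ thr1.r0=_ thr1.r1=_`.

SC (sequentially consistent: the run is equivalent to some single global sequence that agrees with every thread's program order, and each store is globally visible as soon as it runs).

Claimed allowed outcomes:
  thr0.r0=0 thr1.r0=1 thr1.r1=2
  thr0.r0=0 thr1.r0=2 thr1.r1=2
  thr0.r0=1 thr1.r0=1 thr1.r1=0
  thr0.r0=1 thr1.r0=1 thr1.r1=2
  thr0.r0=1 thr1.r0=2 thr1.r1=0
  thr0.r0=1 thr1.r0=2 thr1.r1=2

spurious: thr0.r0=1 thr1.r0=2 thr1.r1=0

outcome vector order: (thr0.r0,thr1.r0,thr1.r1)
SC (5): (0,1,2), (0,2,2), (1,1,0), (1,1,2), (1,2,2)
claimed∖SC = {(1,2,0)}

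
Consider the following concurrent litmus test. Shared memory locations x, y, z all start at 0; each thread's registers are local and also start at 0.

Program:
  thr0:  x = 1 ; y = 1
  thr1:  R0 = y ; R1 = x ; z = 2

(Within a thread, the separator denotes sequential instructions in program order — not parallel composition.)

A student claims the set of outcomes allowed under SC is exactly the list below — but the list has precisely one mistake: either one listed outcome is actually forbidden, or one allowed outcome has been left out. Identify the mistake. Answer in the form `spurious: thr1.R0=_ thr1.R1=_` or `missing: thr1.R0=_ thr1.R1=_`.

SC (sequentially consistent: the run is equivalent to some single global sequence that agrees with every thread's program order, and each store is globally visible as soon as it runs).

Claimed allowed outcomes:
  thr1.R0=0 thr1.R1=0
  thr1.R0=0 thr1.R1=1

missing: thr1.R0=1 thr1.R1=1

outcome vector order: (thr1.R0,thr1.R1)
SC (3): 0/0 0/1 1/1
SC∖claimed = {1/1}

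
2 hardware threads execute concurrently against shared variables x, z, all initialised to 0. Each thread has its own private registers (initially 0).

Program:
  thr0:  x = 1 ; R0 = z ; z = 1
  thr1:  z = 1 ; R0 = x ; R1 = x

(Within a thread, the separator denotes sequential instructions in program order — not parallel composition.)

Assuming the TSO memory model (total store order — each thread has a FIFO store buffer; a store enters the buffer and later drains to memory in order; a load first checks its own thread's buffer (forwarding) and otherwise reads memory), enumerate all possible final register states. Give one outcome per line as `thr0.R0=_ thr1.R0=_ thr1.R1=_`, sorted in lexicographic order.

outcome vector order: (thr0.R0,thr1.R0,thr1.R1)
|TSO outcomes| = 6

thr0.R0=0 thr1.R0=0 thr1.R1=0
thr0.R0=0 thr1.R0=0 thr1.R1=1
thr0.R0=0 thr1.R0=1 thr1.R1=1
thr0.R0=1 thr1.R0=0 thr1.R1=0
thr0.R0=1 thr1.R0=0 thr1.R1=1
thr0.R0=1 thr1.R0=1 thr1.R1=1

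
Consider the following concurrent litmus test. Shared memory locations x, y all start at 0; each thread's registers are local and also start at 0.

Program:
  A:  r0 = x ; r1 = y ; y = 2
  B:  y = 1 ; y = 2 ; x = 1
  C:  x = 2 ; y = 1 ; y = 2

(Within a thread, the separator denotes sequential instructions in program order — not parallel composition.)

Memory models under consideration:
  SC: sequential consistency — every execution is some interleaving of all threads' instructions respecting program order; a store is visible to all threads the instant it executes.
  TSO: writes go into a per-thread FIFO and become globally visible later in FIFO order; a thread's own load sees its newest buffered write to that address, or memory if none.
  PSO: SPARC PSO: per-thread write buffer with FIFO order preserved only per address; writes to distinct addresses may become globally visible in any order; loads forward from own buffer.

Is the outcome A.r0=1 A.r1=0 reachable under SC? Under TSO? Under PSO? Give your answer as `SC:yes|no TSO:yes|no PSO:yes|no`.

SC:no TSO:no PSO:yes

outcome vector order: (A.r0,A.r1)
SC: 8 outcomes — {00, 01, 02, 11, 12, 20, 21, 22}
TSO: 8 outcomes — {00, 01, 02, 11, 12, 20, 21, 22}
PSO: 9 outcomes — {00, 01, 02, 10, 11, 12, 20, 21, 22}
target 10 ∈ {PSO}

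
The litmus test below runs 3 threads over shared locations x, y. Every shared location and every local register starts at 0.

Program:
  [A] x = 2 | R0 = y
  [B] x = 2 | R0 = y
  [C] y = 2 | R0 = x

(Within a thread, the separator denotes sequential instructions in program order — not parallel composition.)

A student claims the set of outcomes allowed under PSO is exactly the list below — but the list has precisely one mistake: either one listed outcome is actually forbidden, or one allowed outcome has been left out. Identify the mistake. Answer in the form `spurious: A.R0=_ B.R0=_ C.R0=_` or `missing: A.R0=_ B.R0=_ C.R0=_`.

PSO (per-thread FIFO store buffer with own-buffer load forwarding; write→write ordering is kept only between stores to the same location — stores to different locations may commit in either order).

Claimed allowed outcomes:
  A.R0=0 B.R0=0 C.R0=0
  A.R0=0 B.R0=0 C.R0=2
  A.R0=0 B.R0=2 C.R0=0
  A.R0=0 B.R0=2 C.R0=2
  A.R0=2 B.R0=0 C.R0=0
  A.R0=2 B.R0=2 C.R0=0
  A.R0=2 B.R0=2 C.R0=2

outcome vector order: (A.R0,B.R0,C.R0)
[PSO] allowed = {(0,0,0), (0,0,2), (0,2,0), (0,2,2), (2,0,0), (2,0,2), (2,2,0), (2,2,2)}
PSO∖claimed = {(2,0,2)}

missing: A.R0=2 B.R0=0 C.R0=2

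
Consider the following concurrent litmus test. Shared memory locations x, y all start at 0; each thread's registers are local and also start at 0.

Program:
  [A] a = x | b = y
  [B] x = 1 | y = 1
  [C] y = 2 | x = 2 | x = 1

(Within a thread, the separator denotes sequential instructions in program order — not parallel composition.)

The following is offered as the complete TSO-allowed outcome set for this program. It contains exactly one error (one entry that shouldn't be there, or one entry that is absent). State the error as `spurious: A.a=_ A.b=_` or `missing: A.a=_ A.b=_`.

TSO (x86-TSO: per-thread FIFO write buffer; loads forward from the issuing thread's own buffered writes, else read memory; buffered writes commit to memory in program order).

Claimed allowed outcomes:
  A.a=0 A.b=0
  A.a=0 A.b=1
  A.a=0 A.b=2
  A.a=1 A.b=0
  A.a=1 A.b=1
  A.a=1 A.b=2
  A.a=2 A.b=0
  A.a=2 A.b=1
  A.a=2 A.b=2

outcome vector order: (A.a,A.b)
TSO (8): 0/0; 0/1; 0/2; 1/0; 1/1; 1/2; 2/1; 2/2
claimed∖TSO = {2/0}

spurious: A.a=2 A.b=0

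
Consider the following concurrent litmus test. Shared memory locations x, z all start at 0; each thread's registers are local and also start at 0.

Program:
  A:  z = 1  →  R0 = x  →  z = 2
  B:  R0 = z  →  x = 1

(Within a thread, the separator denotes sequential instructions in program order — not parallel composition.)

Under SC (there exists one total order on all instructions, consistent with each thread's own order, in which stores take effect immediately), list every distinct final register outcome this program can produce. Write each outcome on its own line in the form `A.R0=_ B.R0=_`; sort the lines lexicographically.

outcome vector order: (A.R0,B.R0)
|SC outcomes| = 5

A.R0=0 B.R0=0
A.R0=0 B.R0=1
A.R0=0 B.R0=2
A.R0=1 B.R0=0
A.R0=1 B.R0=1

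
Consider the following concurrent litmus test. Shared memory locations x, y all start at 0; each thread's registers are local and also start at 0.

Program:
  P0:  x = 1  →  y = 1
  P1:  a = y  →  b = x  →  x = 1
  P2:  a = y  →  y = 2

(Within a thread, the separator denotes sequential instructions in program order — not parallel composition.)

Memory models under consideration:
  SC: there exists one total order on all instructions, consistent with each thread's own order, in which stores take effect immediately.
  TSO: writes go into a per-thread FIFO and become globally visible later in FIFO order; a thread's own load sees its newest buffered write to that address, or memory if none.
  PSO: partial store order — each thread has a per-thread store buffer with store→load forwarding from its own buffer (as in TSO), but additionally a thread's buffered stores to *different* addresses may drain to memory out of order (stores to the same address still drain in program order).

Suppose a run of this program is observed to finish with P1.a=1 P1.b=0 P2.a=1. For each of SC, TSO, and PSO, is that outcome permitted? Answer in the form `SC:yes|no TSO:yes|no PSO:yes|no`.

SC:no TSO:no PSO:yes

outcome vector order: (P1.a,P1.b,P2.a)
SC: 9 outcomes — {0/0/0, 0/0/1, 0/1/0, 0/1/1, 1/1/0, 1/1/1, 2/0/0, 2/1/0, 2/1/1}
TSO: 9 outcomes — {0/0/0, 0/0/1, 0/1/0, 0/1/1, 1/1/0, 1/1/1, 2/0/0, 2/1/0, 2/1/1}
PSO: 12 outcomes — {0/0/0, 0/0/1, 0/1/0, 0/1/1, 1/0/0, 1/0/1, 1/1/0, 1/1/1, 2/0/0, 2/0/1, 2/1/0, 2/1/1}
target 1/0/1 ∈ {PSO}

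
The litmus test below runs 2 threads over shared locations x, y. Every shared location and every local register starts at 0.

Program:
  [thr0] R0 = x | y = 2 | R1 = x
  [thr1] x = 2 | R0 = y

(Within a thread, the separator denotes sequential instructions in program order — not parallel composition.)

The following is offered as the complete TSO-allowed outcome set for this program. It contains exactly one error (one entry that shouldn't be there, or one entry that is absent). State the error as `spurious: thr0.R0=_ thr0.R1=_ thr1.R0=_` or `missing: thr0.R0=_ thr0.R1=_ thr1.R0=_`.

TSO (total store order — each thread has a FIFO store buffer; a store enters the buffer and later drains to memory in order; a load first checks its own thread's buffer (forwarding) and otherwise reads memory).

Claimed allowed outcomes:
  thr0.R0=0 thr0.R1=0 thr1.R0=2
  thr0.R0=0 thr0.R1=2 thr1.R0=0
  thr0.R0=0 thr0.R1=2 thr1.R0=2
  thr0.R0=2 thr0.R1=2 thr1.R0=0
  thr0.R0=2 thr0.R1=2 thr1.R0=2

outcome vector order: (thr0.R0,thr0.R1,thr1.R0)
TSO (6): 0/0/0, 0/0/2, 0/2/0, 0/2/2, 2/2/0, 2/2/2
TSO∖claimed = {0/0/0}

missing: thr0.R0=0 thr0.R1=0 thr1.R0=0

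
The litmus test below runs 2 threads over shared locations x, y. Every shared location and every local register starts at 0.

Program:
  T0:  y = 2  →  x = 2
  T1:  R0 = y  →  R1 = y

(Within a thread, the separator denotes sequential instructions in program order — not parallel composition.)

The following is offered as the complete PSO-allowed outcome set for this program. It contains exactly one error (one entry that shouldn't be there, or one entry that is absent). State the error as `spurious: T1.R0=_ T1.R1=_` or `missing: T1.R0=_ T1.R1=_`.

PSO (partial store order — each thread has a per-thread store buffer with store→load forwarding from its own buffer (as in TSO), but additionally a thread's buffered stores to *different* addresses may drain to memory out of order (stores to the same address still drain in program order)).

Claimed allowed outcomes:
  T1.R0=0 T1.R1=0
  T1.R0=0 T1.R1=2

missing: T1.R0=2 T1.R1=2

outcome vector order: (T1.R0,T1.R1)
PSO (3): 00, 02, 22
PSO∖claimed = {22}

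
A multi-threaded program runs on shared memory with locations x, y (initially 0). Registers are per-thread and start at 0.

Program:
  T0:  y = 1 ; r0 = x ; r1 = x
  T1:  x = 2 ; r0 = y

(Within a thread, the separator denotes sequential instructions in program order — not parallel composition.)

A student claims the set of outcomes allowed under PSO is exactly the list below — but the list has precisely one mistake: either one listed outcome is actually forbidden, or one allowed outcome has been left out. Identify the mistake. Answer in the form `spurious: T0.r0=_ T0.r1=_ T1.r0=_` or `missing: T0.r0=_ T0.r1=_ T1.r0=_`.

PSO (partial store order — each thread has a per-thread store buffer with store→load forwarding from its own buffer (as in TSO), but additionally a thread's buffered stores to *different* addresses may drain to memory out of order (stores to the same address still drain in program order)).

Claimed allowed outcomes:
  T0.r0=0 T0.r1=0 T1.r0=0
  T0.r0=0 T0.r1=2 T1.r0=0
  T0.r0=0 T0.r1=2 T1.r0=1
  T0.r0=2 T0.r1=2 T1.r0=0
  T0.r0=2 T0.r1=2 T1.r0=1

missing: T0.r0=0 T0.r1=0 T1.r0=1

outcome vector order: (T0.r0,T0.r1,T1.r0)
[PSO] allowed = {(0,0,0), (0,0,1), (0,2,0), (0,2,1), (2,2,0), (2,2,1)}
PSO∖claimed = {(0,0,1)}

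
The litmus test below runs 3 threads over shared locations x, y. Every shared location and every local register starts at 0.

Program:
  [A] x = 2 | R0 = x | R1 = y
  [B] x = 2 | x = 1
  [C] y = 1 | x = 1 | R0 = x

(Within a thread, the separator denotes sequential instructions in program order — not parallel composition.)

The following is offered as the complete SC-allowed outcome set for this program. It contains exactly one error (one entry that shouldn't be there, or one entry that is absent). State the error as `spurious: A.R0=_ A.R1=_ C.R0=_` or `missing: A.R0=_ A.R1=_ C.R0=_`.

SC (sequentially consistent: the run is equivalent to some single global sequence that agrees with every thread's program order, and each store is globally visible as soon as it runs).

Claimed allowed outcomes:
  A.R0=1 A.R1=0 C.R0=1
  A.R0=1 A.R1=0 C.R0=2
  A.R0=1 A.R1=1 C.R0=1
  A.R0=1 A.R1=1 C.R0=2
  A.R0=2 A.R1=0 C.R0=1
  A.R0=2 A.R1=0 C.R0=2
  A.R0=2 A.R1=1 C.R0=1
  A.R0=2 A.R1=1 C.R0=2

outcome vector order: (A.R0,A.R1,C.R0)
SC: 7 outcomes — {1/0/1; 1/1/1; 1/1/2; 2/0/1; 2/0/2; 2/1/1; 2/1/2}
claimed∖SC = {1/0/2}

spurious: A.R0=1 A.R1=0 C.R0=2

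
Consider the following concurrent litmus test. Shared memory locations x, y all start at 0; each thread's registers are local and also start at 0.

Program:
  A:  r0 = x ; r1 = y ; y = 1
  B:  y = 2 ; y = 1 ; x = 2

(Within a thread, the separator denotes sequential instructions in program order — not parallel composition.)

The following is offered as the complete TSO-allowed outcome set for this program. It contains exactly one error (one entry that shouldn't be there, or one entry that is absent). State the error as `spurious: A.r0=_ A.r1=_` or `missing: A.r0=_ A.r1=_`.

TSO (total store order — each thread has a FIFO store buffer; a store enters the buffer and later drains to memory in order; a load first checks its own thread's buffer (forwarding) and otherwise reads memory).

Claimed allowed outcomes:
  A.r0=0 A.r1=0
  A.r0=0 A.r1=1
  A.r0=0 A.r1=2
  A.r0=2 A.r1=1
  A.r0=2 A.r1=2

spurious: A.r0=2 A.r1=2

outcome vector order: (A.r0,A.r1)
under TSO → <0 0> <0 1> <0 2> <2 1>
claimed∖TSO = {<2 2>}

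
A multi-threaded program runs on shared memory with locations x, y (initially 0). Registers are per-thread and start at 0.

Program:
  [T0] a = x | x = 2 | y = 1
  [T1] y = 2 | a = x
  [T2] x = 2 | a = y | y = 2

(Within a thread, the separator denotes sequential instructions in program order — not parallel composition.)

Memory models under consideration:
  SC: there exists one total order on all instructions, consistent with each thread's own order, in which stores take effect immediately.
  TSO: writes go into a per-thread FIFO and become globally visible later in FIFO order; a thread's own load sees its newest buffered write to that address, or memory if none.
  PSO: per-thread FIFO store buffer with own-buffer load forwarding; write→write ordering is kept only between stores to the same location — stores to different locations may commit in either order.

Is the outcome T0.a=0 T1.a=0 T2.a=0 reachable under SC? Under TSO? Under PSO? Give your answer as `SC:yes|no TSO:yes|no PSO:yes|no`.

SC:no TSO:yes PSO:yes

outcome vector order: (T0.a,T1.a,T2.a)
under SC → 001 002 020 021 022 201 202 220 221 222
under TSO → 000 001 002 020 021 022 200 201 202 220 221 222
under PSO → 000 001 002 020 021 022 200 201 202 220 221 222
target 000 ∈ {TSO,PSO}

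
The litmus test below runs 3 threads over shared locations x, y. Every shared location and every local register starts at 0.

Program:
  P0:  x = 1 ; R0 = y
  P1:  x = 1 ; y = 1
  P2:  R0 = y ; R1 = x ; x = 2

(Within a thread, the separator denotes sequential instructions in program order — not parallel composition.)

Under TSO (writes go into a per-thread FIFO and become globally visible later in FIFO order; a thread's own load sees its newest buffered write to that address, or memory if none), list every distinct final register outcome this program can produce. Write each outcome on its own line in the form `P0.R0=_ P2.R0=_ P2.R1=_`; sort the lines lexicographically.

P0.R0=0 P2.R0=0 P2.R1=0
P0.R0=0 P2.R0=0 P2.R1=1
P0.R0=0 P2.R0=1 P2.R1=1
P0.R0=1 P2.R0=0 P2.R1=0
P0.R0=1 P2.R0=0 P2.R1=1
P0.R0=1 P2.R0=1 P2.R1=1

outcome vector order: (P0.R0,P2.R0,P2.R1)
|TSO outcomes| = 6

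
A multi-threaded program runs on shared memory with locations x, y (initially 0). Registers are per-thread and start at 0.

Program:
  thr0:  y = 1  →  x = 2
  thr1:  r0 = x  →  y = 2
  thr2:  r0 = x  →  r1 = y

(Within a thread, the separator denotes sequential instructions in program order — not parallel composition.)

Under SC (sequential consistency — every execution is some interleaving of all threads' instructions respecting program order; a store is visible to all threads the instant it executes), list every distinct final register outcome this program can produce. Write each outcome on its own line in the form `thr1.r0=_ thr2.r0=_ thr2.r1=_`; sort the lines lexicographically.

outcome vector order: (thr1.r0,thr2.r0,thr2.r1)
|SC outcomes| = 10

thr1.r0=0 thr2.r0=0 thr2.r1=0
thr1.r0=0 thr2.r0=0 thr2.r1=1
thr1.r0=0 thr2.r0=0 thr2.r1=2
thr1.r0=0 thr2.r0=2 thr2.r1=1
thr1.r0=0 thr2.r0=2 thr2.r1=2
thr1.r0=2 thr2.r0=0 thr2.r1=0
thr1.r0=2 thr2.r0=0 thr2.r1=1
thr1.r0=2 thr2.r0=0 thr2.r1=2
thr1.r0=2 thr2.r0=2 thr2.r1=1
thr1.r0=2 thr2.r0=2 thr2.r1=2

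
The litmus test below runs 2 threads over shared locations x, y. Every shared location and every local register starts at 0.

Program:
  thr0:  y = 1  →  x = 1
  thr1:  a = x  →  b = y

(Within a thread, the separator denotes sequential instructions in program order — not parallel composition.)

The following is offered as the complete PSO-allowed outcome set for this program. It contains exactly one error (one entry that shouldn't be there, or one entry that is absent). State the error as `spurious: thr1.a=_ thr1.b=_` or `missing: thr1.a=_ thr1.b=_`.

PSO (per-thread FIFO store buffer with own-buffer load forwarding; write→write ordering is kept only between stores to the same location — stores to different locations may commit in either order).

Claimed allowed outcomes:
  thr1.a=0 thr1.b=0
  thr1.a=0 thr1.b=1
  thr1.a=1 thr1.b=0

missing: thr1.a=1 thr1.b=1

outcome vector order: (thr1.a,thr1.b)
PSO (4): <0 0> <0 1> <1 0> <1 1>
PSO∖claimed = {<1 1>}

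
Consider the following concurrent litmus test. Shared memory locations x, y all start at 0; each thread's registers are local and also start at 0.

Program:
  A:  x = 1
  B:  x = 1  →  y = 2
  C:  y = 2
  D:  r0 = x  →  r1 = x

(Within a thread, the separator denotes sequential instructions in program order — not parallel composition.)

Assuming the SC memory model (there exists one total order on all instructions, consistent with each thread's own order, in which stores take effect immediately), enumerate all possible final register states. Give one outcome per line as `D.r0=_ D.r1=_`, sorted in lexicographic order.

outcome vector order: (D.r0,D.r1)
|SC outcomes| = 3

D.r0=0 D.r1=0
D.r0=0 D.r1=1
D.r0=1 D.r1=1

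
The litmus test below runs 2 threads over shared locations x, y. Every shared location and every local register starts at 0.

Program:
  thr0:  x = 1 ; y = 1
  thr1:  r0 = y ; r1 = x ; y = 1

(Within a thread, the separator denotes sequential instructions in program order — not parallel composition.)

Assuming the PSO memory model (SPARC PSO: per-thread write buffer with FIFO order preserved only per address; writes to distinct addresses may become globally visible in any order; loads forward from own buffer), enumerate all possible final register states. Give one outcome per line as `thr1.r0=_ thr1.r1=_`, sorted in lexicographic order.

outcome vector order: (thr1.r0,thr1.r1)
|PSO outcomes| = 4

thr1.r0=0 thr1.r1=0
thr1.r0=0 thr1.r1=1
thr1.r0=1 thr1.r1=0
thr1.r0=1 thr1.r1=1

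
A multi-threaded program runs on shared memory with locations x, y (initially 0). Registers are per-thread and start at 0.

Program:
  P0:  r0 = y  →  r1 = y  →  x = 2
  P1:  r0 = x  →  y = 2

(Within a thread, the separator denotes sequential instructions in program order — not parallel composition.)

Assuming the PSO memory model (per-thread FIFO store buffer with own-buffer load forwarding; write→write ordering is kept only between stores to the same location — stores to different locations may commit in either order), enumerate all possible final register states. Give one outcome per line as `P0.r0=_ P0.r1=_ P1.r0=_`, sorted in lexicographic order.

P0.r0=0 P0.r1=0 P1.r0=0
P0.r0=0 P0.r1=0 P1.r0=2
P0.r0=0 P0.r1=2 P1.r0=0
P0.r0=2 P0.r1=2 P1.r0=0

outcome vector order: (P0.r0,P0.r1,P1.r0)
|PSO outcomes| = 4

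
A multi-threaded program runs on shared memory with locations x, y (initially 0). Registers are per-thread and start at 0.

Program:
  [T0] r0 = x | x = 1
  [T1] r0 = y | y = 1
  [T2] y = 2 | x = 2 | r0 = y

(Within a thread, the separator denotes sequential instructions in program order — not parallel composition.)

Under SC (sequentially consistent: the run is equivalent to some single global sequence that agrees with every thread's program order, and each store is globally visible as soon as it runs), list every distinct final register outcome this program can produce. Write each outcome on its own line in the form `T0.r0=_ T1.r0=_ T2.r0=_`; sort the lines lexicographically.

outcome vector order: (T0.r0,T1.r0,T2.r0)
|SC outcomes| = 8

T0.r0=0 T1.r0=0 T2.r0=1
T0.r0=0 T1.r0=0 T2.r0=2
T0.r0=0 T1.r0=2 T2.r0=1
T0.r0=0 T1.r0=2 T2.r0=2
T0.r0=2 T1.r0=0 T2.r0=1
T0.r0=2 T1.r0=0 T2.r0=2
T0.r0=2 T1.r0=2 T2.r0=1
T0.r0=2 T1.r0=2 T2.r0=2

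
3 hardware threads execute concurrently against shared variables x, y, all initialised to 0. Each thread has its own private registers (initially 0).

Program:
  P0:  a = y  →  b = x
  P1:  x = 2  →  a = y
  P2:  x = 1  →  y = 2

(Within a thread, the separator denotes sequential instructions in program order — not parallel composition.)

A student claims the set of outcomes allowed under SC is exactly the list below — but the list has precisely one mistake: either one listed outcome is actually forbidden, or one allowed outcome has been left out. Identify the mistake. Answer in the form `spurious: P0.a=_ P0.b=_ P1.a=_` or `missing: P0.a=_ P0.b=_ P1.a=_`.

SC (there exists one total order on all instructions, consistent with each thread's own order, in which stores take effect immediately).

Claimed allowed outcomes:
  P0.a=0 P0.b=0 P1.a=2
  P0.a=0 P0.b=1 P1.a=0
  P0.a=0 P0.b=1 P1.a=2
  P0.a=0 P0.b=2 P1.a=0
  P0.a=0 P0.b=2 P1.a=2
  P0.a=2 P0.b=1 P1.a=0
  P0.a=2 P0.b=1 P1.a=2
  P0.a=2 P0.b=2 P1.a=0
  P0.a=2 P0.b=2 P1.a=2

missing: P0.a=0 P0.b=0 P1.a=0

outcome vector order: (P0.a,P0.b,P1.a)
SC (10): 000, 002, 010, 012, 020, 022, 210, 212, 220, 222
SC∖claimed = {000}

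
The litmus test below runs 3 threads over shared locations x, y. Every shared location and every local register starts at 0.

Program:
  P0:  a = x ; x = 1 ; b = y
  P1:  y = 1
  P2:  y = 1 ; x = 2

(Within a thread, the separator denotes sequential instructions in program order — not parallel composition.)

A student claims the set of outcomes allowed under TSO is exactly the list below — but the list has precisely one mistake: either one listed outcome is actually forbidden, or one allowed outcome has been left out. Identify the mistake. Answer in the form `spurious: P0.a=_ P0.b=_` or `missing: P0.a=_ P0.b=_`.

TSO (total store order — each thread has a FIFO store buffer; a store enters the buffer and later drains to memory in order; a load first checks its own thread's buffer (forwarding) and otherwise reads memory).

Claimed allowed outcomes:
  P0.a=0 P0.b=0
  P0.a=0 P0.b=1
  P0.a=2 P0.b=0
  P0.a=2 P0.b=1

spurious: P0.a=2 P0.b=0

outcome vector order: (P0.a,P0.b)
TSO: 3 outcomes — {<0 0> <0 1> <2 1>}
claimed∖TSO = {<2 0>}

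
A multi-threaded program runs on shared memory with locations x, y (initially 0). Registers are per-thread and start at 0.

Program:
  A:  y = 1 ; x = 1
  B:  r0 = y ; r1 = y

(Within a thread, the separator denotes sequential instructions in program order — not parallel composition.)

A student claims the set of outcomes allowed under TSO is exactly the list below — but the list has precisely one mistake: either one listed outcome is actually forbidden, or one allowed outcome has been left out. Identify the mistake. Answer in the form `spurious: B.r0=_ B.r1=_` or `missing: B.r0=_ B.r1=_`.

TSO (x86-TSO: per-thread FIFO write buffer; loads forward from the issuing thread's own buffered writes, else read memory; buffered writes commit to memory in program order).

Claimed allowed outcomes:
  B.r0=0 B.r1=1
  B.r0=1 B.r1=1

missing: B.r0=0 B.r1=0

outcome vector order: (B.r0,B.r1)
under TSO → (0,0), (0,1), (1,1)
TSO∖claimed = {(0,0)}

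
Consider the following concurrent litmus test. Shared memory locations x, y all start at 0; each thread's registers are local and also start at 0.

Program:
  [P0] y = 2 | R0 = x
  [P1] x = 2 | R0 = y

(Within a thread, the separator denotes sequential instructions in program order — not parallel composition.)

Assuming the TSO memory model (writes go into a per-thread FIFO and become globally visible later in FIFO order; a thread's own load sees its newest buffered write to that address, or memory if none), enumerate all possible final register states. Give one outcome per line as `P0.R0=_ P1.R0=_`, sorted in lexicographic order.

P0.R0=0 P1.R0=0
P0.R0=0 P1.R0=2
P0.R0=2 P1.R0=0
P0.R0=2 P1.R0=2

outcome vector order: (P0.R0,P1.R0)
|TSO outcomes| = 4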